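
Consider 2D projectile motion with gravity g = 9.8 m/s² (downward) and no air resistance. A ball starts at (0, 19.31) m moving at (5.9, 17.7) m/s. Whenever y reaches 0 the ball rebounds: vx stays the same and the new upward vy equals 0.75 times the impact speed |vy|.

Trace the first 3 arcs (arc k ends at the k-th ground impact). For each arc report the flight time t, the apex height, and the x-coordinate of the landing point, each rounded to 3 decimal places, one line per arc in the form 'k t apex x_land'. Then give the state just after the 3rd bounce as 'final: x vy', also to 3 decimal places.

Arc 1: start y=19.310, vy=17.700 → t=4.490, apex=35.294, x_land=26.491, impact vy=-26.301
  bounce: vy ← 0.75·26.301 = 19.726
Arc 2: start y=0.000, vy=19.726 → t=4.026, apex=19.853, x_land=50.242, impact vy=-19.726
  bounce: vy ← 0.75·19.726 = 14.795
Arc 3: start y=0.000, vy=14.795 → t=3.019, apex=11.167, x_land=68.056, impact vy=-14.795
  bounce: vy ← 0.75·14.795 = 11.096

1 4.490 35.294 26.491
2 4.026 19.853 50.242
3 3.019 11.167 68.056
final: 68.056 11.096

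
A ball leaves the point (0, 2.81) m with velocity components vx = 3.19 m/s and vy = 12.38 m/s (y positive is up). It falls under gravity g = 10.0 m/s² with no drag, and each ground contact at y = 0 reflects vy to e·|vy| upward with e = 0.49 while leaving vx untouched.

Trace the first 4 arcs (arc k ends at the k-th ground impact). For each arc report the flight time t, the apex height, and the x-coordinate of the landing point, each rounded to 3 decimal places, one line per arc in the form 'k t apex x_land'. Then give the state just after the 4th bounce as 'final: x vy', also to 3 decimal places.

Arc 1: start y=2.810, vy=12.380 → t=2.685, apex=10.473, x_land=8.566, impact vy=-14.473
  bounce: vy ← 0.49·14.473 = 7.092
Arc 2: start y=0.000, vy=7.092 → t=1.418, apex=2.515, x_land=13.091, impact vy=-7.092
  bounce: vy ← 0.49·7.092 = 3.475
Arc 3: start y=0.000, vy=3.475 → t=0.695, apex=0.604, x_land=15.308, impact vy=-3.475
  bounce: vy ← 0.49·3.475 = 1.703
Arc 4: start y=0.000, vy=1.703 → t=0.341, apex=0.145, x_land=16.394, impact vy=-1.703
  bounce: vy ← 0.49·1.703 = 0.834

1 2.685 10.473 8.566
2 1.418 2.515 13.091
3 0.695 0.604 15.308
4 0.341 0.145 16.394
final: 16.394 0.834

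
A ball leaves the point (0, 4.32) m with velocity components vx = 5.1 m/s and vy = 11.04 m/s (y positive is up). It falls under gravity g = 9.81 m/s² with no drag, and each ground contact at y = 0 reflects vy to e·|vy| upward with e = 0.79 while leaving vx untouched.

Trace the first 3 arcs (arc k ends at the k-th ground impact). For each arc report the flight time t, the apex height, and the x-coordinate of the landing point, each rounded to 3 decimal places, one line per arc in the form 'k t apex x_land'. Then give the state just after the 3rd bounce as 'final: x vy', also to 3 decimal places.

1 2.591 10.532 13.213
2 2.315 6.573 25.020
3 1.829 4.102 34.348
final: 34.348 7.087

Arc 1: start y=4.320, vy=11.040 → t=2.591, apex=10.532, x_land=13.213, impact vy=-14.375
  bounce: vy ← 0.79·14.375 = 11.356
Arc 2: start y=0.000, vy=11.356 → t=2.315, apex=6.573, x_land=25.020, impact vy=-11.356
  bounce: vy ← 0.79·11.356 = 8.971
Arc 3: start y=0.000, vy=8.971 → t=1.829, apex=4.102, x_land=34.348, impact vy=-8.971
  bounce: vy ← 0.79·8.971 = 7.087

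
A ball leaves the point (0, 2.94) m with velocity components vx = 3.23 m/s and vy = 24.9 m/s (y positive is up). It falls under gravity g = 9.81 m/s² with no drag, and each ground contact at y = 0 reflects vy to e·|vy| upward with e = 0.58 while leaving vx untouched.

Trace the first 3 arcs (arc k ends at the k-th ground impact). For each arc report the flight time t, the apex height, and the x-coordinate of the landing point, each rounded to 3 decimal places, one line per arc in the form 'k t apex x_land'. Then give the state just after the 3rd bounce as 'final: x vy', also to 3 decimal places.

Arc 1: start y=2.940, vy=24.900 → t=5.192, apex=34.541, x_land=16.770, impact vy=-26.033
  bounce: vy ← 0.58·26.033 = 15.099
Arc 2: start y=0.000, vy=15.099 → t=3.078, apex=11.620, x_land=26.713, impact vy=-15.099
  bounce: vy ← 0.58·15.099 = 8.757
Arc 3: start y=0.000, vy=8.757 → t=1.785, apex=3.909, x_land=32.479, impact vy=-8.757
  bounce: vy ← 0.58·8.757 = 5.079

1 5.192 34.541 16.770
2 3.078 11.620 26.713
3 1.785 3.909 32.479
final: 32.479 5.079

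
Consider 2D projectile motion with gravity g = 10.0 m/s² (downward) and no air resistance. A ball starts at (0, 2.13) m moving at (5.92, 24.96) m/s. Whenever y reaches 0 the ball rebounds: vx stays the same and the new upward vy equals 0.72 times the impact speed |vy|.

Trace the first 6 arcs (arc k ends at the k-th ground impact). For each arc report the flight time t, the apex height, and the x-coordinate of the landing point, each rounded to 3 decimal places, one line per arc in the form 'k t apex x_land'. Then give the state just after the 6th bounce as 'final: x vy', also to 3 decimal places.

1 5.076 33.280 30.049
2 3.715 17.252 52.043
3 2.675 8.944 67.878
4 1.926 4.636 79.279
5 1.387 2.404 87.488
6 0.998 1.246 93.399
final: 93.399 3.594

Arc 1: start y=2.130, vy=24.960 → t=5.076, apex=33.280, x_land=30.049, impact vy=-25.799
  bounce: vy ← 0.72·25.799 = 18.575
Arc 2: start y=0.000, vy=18.575 → t=3.715, apex=17.252, x_land=52.043, impact vy=-18.575
  bounce: vy ← 0.72·18.575 = 13.374
Arc 3: start y=0.000, vy=13.374 → t=2.675, apex=8.944, x_land=67.878, impact vy=-13.374
  bounce: vy ← 0.72·13.374 = 9.630
Arc 4: start y=0.000, vy=9.630 → t=1.926, apex=4.636, x_land=79.279, impact vy=-9.630
  bounce: vy ← 0.72·9.630 = 6.933
Arc 5: start y=0.000, vy=6.933 → t=1.387, apex=2.404, x_land=87.488, impact vy=-6.933
  bounce: vy ← 0.72·6.933 = 4.992
Arc 6: start y=0.000, vy=4.992 → t=0.998, apex=1.246, x_land=93.399, impact vy=-4.992
  bounce: vy ← 0.72·4.992 = 3.594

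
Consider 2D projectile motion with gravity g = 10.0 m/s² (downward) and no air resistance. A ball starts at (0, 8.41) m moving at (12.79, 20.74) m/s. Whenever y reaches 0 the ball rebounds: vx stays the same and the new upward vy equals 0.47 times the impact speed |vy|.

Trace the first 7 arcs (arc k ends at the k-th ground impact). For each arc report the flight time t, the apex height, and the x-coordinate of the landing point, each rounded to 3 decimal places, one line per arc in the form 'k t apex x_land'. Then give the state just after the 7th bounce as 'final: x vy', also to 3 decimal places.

Arc 1: start y=8.410, vy=20.740 → t=4.520, apex=29.917, x_land=57.812, impact vy=-24.461
  bounce: vy ← 0.47·24.461 = 11.497
Arc 2: start y=0.000, vy=11.497 → t=2.299, apex=6.609, x_land=87.221, impact vy=-11.497
  bounce: vy ← 0.47·11.497 = 5.403
Arc 3: start y=0.000, vy=5.403 → t=1.081, apex=1.460, x_land=101.043, impact vy=-5.403
  bounce: vy ← 0.47·5.403 = 2.540
Arc 4: start y=0.000, vy=2.540 → t=0.508, apex=0.322, x_land=107.539, impact vy=-2.540
  bounce: vy ← 0.47·2.540 = 1.194
Arc 5: start y=0.000, vy=1.194 → t=0.239, apex=0.071, x_land=110.593, impact vy=-1.194
  bounce: vy ← 0.47·1.194 = 0.561
Arc 6: start y=0.000, vy=0.561 → t=0.112, apex=0.016, x_land=112.028, impact vy=-0.561
  bounce: vy ← 0.47·0.561 = 0.264
Arc 7: start y=0.000, vy=0.264 → t=0.053, apex=0.003, x_land=112.702, impact vy=-0.264
  bounce: vy ← 0.47·0.264 = 0.124

1 4.520 29.917 57.812
2 2.299 6.609 87.221
3 1.081 1.460 101.043
4 0.508 0.322 107.539
5 0.239 0.071 110.593
6 0.112 0.016 112.028
7 0.053 0.003 112.702
final: 112.702 0.124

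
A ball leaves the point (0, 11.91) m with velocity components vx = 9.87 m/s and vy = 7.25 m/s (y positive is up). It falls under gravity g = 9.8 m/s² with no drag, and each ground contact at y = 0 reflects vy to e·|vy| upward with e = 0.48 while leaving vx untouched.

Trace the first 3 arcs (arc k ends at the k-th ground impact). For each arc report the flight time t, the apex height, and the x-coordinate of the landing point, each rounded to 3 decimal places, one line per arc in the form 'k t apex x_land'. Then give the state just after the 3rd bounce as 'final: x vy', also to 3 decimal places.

1 2.465 14.592 24.334
2 1.657 3.362 40.685
3 0.795 0.775 48.534
final: 48.534 1.870

Arc 1: start y=11.910, vy=7.250 → t=2.465, apex=14.592, x_land=24.334, impact vy=-16.911
  bounce: vy ← 0.48·16.911 = 8.118
Arc 2: start y=0.000, vy=8.118 → t=1.657, apex=3.362, x_land=40.685, impact vy=-8.118
  bounce: vy ← 0.48·8.118 = 3.896
Arc 3: start y=0.000, vy=3.896 → t=0.795, apex=0.775, x_land=48.534, impact vy=-3.896
  bounce: vy ← 0.48·3.896 = 1.870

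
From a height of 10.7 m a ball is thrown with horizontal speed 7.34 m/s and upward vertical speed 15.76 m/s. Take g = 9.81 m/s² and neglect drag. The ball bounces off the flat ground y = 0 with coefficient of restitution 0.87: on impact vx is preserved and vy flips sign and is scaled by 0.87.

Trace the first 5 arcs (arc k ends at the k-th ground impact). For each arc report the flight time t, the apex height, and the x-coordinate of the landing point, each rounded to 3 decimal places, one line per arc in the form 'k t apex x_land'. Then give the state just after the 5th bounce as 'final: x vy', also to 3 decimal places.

Arc 1: start y=10.700, vy=15.760 → t=3.789, apex=23.359, x_land=27.810, impact vy=-21.408
  bounce: vy ← 0.87·21.408 = 18.625
Arc 2: start y=0.000, vy=18.625 → t=3.797, apex=17.681, x_land=55.681, impact vy=-18.625
  bounce: vy ← 0.87·18.625 = 16.204
Arc 3: start y=0.000, vy=16.204 → t=3.304, apex=13.383, x_land=79.929, impact vy=-16.204
  bounce: vy ← 0.87·16.204 = 14.097
Arc 4: start y=0.000, vy=14.097 → t=2.874, apex=10.129, x_land=101.025, impact vy=-14.097
  bounce: vy ← 0.87·14.097 = 12.265
Arc 5: start y=0.000, vy=12.265 → t=2.500, apex=7.667, x_land=119.378, impact vy=-12.265
  bounce: vy ← 0.87·12.265 = 10.670

1 3.789 23.359 27.810
2 3.797 17.681 55.681
3 3.304 13.383 79.929
4 2.874 10.129 101.025
5 2.500 7.667 119.378
final: 119.378 10.670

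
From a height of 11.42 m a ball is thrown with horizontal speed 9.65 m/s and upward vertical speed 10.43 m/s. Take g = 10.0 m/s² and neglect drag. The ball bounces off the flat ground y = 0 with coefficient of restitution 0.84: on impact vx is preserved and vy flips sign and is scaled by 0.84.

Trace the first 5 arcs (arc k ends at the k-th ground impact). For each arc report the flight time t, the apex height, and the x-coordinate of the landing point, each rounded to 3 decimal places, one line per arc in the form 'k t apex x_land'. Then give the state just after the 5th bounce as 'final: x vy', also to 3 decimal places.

Arc 1: start y=11.420, vy=10.430 → t=2.879, apex=16.859, x_land=27.785, impact vy=-18.363
  bounce: vy ← 0.84·18.363 = 15.425
Arc 2: start y=0.000, vy=15.425 → t=3.085, apex=11.896, x_land=57.554, impact vy=-15.425
  bounce: vy ← 0.84·15.425 = 12.957
Arc 3: start y=0.000, vy=12.957 → t=2.591, apex=8.394, x_land=82.561, impact vy=-12.957
  bounce: vy ← 0.84·12.957 = 10.884
Arc 4: start y=0.000, vy=10.884 → t=2.177, apex=5.923, x_land=103.566, impact vy=-10.884
  bounce: vy ← 0.84·10.884 = 9.142
Arc 5: start y=0.000, vy=9.142 → t=1.828, apex=4.179, x_land=121.210, impact vy=-9.142
  bounce: vy ← 0.84·9.142 = 7.679

1 2.879 16.859 27.785
2 3.085 11.896 57.554
3 2.591 8.394 82.561
4 2.177 5.923 103.566
5 1.828 4.179 121.210
final: 121.210 7.679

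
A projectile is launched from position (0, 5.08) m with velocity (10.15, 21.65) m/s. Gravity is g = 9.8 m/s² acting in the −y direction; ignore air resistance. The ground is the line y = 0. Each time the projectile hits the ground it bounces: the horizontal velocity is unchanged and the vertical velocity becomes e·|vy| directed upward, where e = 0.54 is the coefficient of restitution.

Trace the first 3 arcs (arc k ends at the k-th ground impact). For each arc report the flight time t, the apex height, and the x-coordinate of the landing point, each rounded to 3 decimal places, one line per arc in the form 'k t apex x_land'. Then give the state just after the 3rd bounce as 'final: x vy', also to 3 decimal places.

1 4.642 28.994 47.113
2 2.627 8.455 73.779
3 1.419 2.465 88.178
final: 88.178 3.754

Arc 1: start y=5.080, vy=21.650 → t=4.642, apex=28.994, x_land=47.113, impact vy=-23.839
  bounce: vy ← 0.54·23.839 = 12.873
Arc 2: start y=0.000, vy=12.873 → t=2.627, apex=8.455, x_land=73.779, impact vy=-12.873
  bounce: vy ← 0.54·12.873 = 6.951
Arc 3: start y=0.000, vy=6.951 → t=1.419, apex=2.465, x_land=88.178, impact vy=-6.951
  bounce: vy ← 0.54·6.951 = 3.754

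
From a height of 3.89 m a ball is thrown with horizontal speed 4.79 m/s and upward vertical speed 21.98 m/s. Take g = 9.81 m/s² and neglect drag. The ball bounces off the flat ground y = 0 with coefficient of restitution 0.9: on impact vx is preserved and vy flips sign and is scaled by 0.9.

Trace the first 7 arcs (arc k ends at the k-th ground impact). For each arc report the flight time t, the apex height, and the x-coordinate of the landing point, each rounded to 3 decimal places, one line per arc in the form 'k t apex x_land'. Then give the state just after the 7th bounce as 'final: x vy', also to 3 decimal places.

Arc 1: start y=3.890, vy=21.980 → t=4.652, apex=28.514, x_land=22.281, impact vy=-23.653
  bounce: vy ← 0.9·23.653 = 21.287
Arc 2: start y=0.000, vy=21.287 → t=4.340, apex=23.096, x_land=43.070, impact vy=-21.287
  bounce: vy ← 0.9·21.287 = 19.159
Arc 3: start y=0.000, vy=19.159 → t=3.906, apex=18.708, x_land=61.779, impact vy=-19.159
  bounce: vy ← 0.9·19.159 = 17.243
Arc 4: start y=0.000, vy=17.243 → t=3.515, apex=15.153, x_land=78.617, impact vy=-17.243
  bounce: vy ← 0.9·17.243 = 15.518
Arc 5: start y=0.000, vy=15.518 → t=3.164, apex=12.274, x_land=93.772, impact vy=-15.518
  bounce: vy ← 0.9·15.518 = 13.967
Arc 6: start y=0.000, vy=13.967 → t=2.847, apex=9.942, x_land=107.411, impact vy=-13.967
  bounce: vy ← 0.9·13.967 = 12.570
Arc 7: start y=0.000, vy=12.570 → t=2.563, apex=8.053, x_land=119.686, impact vy=-12.570
  bounce: vy ← 0.9·12.570 = 11.313

1 4.652 28.514 22.281
2 4.340 23.096 43.070
3 3.906 18.708 61.779
4 3.515 15.153 78.617
5 3.164 12.274 93.772
6 2.847 9.942 107.411
7 2.563 8.053 119.686
final: 119.686 11.313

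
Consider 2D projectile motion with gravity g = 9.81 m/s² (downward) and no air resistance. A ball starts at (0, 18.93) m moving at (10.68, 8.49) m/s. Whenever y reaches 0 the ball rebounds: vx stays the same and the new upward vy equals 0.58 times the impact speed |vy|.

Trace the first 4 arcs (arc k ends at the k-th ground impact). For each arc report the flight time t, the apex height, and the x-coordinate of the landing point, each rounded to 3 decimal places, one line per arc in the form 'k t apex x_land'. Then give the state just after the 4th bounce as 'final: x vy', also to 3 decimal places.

Arc 1: start y=18.930, vy=8.490 → t=3.012, apex=22.604, x_land=32.170, impact vy=-21.059
  bounce: vy ← 0.58·21.059 = 12.214
Arc 2: start y=0.000, vy=12.214 → t=2.490, apex=7.604, x_land=58.765, impact vy=-12.214
  bounce: vy ← 0.58·12.214 = 7.084
Arc 3: start y=0.000, vy=7.084 → t=1.444, apex=2.558, x_land=74.190, impact vy=-7.084
  bounce: vy ← 0.58·7.084 = 4.109
Arc 4: start y=0.000, vy=4.109 → t=0.838, apex=0.860, x_land=83.136, impact vy=-4.109
  bounce: vy ← 0.58·4.109 = 2.383

1 3.012 22.604 32.170
2 2.490 7.604 58.765
3 1.444 2.558 74.190
4 0.838 0.860 83.136
final: 83.136 2.383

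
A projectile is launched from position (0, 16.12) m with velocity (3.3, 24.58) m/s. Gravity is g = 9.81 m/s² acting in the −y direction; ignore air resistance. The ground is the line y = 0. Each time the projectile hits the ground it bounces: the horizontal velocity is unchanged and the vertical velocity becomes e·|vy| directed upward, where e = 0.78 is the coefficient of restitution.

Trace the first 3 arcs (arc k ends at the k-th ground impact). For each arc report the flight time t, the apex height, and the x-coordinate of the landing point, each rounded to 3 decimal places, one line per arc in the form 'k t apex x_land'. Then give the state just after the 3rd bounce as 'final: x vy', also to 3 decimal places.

1 5.598 46.914 18.474
2 4.825 28.542 34.395
3 3.763 17.365 46.814
final: 46.814 14.397

Arc 1: start y=16.120, vy=24.580 → t=5.598, apex=46.914, x_land=18.474, impact vy=-30.339
  bounce: vy ← 0.78·30.339 = 23.664
Arc 2: start y=0.000, vy=23.664 → t=4.825, apex=28.542, x_land=34.395, impact vy=-23.664
  bounce: vy ← 0.78·23.664 = 18.458
Arc 3: start y=0.000, vy=18.458 → t=3.763, apex=17.365, x_land=46.814, impact vy=-18.458
  bounce: vy ← 0.78·18.458 = 14.397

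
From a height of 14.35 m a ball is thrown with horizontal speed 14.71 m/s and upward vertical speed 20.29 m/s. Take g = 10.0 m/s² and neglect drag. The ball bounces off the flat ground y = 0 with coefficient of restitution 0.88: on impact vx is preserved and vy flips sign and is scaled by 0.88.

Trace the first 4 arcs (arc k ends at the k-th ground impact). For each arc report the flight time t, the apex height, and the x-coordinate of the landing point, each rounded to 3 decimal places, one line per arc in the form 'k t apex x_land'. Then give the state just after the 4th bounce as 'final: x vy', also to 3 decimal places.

1 4.672 34.934 68.729
2 4.652 27.053 137.162
3 4.094 20.950 197.383
4 3.603 16.224 250.378
final: 250.378 15.852

Arc 1: start y=14.350, vy=20.290 → t=4.672, apex=34.934, x_land=68.729, impact vy=-26.433
  bounce: vy ← 0.88·26.433 = 23.261
Arc 2: start y=0.000, vy=23.261 → t=4.652, apex=27.053, x_land=137.162, impact vy=-23.261
  bounce: vy ← 0.88·23.261 = 20.469
Arc 3: start y=0.000, vy=20.469 → t=4.094, apex=20.950, x_land=197.383, impact vy=-20.469
  bounce: vy ← 0.88·20.469 = 18.013
Arc 4: start y=0.000, vy=18.013 → t=3.603, apex=16.224, x_land=250.378, impact vy=-18.013
  bounce: vy ← 0.88·18.013 = 15.852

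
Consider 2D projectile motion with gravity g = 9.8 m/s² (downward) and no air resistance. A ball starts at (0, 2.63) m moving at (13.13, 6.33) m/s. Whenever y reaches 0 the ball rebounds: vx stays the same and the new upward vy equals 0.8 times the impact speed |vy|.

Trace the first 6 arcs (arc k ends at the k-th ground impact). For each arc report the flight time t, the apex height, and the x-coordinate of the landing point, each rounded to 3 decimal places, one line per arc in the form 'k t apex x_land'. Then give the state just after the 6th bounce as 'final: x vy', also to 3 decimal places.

Arc 1: start y=2.630, vy=6.330 → t=1.623, apex=4.674, x_land=21.305, impact vy=-9.572
  bounce: vy ← 0.8·9.572 = 7.657
Arc 2: start y=0.000, vy=7.657 → t=1.563, apex=2.992, x_land=41.824, impact vy=-7.657
  bounce: vy ← 0.8·7.657 = 6.126
Arc 3: start y=0.000, vy=6.126 → t=1.250, apex=1.915, x_land=58.238, impact vy=-6.126
  bounce: vy ← 0.8·6.126 = 4.901
Arc 4: start y=0.000, vy=4.901 → t=1.000, apex=1.225, x_land=71.370, impact vy=-4.901
  bounce: vy ← 0.8·4.901 = 3.921
Arc 5: start y=0.000, vy=3.921 → t=0.800, apex=0.784, x_land=81.876, impact vy=-3.921
  bounce: vy ← 0.8·3.921 = 3.136
Arc 6: start y=0.000, vy=3.136 → t=0.640, apex=0.502, x_land=90.280, impact vy=-3.136
  bounce: vy ← 0.8·3.136 = 2.509

1 1.623 4.674 21.305
2 1.563 2.992 41.824
3 1.250 1.915 58.238
4 1.000 1.225 71.370
5 0.800 0.784 81.876
6 0.640 0.502 90.280
final: 90.280 2.509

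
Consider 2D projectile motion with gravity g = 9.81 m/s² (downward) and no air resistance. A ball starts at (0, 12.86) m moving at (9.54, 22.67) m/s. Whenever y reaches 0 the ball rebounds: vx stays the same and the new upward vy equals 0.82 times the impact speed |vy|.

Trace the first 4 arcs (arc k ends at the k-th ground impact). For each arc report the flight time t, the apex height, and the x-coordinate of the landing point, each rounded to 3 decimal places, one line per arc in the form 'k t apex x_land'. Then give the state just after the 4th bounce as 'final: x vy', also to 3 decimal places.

Arc 1: start y=12.860, vy=22.670 → t=5.133, apex=39.054, x_land=48.965, impact vy=-27.681
  bounce: vy ← 0.82·27.681 = 22.698
Arc 2: start y=0.000, vy=22.698 → t=4.628, apex=26.260, x_land=93.113, impact vy=-22.698
  bounce: vy ← 0.82·22.698 = 18.613
Arc 3: start y=0.000, vy=18.613 → t=3.795, apex=17.657, x_land=129.314, impact vy=-18.613
  bounce: vy ← 0.82·18.613 = 15.262
Arc 4: start y=0.000, vy=15.262 → t=3.112, apex=11.873, x_land=158.999, impact vy=-15.262
  bounce: vy ← 0.82·15.262 = 12.515

1 5.133 39.054 48.965
2 4.628 26.260 93.113
3 3.795 17.657 129.314
4 3.112 11.873 158.999
final: 158.999 12.515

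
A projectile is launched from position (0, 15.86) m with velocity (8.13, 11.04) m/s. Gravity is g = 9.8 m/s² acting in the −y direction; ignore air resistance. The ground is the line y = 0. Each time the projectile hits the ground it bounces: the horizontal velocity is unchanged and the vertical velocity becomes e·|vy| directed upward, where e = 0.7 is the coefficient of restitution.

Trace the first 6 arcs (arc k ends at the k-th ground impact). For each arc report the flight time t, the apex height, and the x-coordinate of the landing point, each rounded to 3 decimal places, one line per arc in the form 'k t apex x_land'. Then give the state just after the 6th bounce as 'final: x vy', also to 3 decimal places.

1 3.249 22.078 26.416
2 2.972 10.818 50.577
3 2.080 5.301 67.489
4 1.456 2.598 79.328
5 1.019 1.273 87.615
6 0.714 0.624 93.415
final: 93.415 2.447

Arc 1: start y=15.860, vy=11.040 → t=3.249, apex=22.078, x_land=26.416, impact vy=-20.802
  bounce: vy ← 0.7·20.802 = 14.562
Arc 2: start y=0.000, vy=14.562 → t=2.972, apex=10.818, x_land=50.577, impact vy=-14.562
  bounce: vy ← 0.7·14.562 = 10.193
Arc 3: start y=0.000, vy=10.193 → t=2.080, apex=5.301, x_land=67.489, impact vy=-10.193
  bounce: vy ← 0.7·10.193 = 7.135
Arc 4: start y=0.000, vy=7.135 → t=1.456, apex=2.598, x_land=79.328, impact vy=-7.135
  bounce: vy ← 0.7·7.135 = 4.995
Arc 5: start y=0.000, vy=4.995 → t=1.019, apex=1.273, x_land=87.615, impact vy=-4.995
  bounce: vy ← 0.7·4.995 = 3.496
Arc 6: start y=0.000, vy=3.496 → t=0.714, apex=0.624, x_land=93.415, impact vy=-3.496
  bounce: vy ← 0.7·3.496 = 2.447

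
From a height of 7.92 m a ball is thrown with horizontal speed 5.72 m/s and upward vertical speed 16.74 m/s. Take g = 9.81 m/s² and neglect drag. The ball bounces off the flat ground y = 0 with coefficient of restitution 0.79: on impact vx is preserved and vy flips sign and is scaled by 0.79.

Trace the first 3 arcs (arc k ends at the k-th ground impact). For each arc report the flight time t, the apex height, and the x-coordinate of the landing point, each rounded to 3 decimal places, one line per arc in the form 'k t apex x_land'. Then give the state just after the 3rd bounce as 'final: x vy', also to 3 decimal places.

1 3.834 22.203 21.930
2 3.362 13.857 41.159
3 2.656 8.648 56.349
final: 56.349 10.290

Arc 1: start y=7.920, vy=16.740 → t=3.834, apex=22.203, x_land=21.930, impact vy=-20.871
  bounce: vy ← 0.79·20.871 = 16.488
Arc 2: start y=0.000, vy=16.488 → t=3.362, apex=13.857, x_land=41.159, impact vy=-16.488
  bounce: vy ← 0.79·16.488 = 13.026
Arc 3: start y=0.000, vy=13.026 → t=2.656, apex=8.648, x_land=56.349, impact vy=-13.026
  bounce: vy ← 0.79·13.026 = 10.290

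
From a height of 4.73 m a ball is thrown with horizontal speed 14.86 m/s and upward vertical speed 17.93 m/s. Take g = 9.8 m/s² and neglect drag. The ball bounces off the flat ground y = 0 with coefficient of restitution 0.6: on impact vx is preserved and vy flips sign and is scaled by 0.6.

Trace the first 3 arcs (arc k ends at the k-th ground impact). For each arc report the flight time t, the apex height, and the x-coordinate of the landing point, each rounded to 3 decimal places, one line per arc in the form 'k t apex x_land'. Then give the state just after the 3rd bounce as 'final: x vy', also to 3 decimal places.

Arc 1: start y=4.730, vy=17.930 → t=3.906, apex=21.132, x_land=58.048, impact vy=-20.352
  bounce: vy ← 0.6·20.352 = 12.211
Arc 2: start y=0.000, vy=12.211 → t=2.492, apex=7.608, x_land=95.079, impact vy=-12.211
  bounce: vy ← 0.6·12.211 = 7.327
Arc 3: start y=0.000, vy=7.327 → t=1.495, apex=2.739, x_land=117.299, impact vy=-7.327
  bounce: vy ← 0.6·7.327 = 4.396

1 3.906 21.132 58.048
2 2.492 7.608 95.079
3 1.495 2.739 117.299
final: 117.299 4.396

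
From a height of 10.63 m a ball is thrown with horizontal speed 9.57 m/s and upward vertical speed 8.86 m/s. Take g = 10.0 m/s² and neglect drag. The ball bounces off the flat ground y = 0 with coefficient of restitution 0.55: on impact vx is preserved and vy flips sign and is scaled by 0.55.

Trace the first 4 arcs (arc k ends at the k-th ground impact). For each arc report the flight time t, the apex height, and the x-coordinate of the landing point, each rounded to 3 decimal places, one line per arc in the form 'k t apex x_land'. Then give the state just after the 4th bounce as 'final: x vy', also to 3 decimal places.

1 2.592 14.555 24.807
2 1.877 4.403 42.768
3 1.032 1.332 52.646
4 0.568 0.403 58.079
final: 58.079 1.561

Arc 1: start y=10.630, vy=8.860 → t=2.592, apex=14.555, x_land=24.807, impact vy=-17.062
  bounce: vy ← 0.55·17.062 = 9.384
Arc 2: start y=0.000, vy=9.384 → t=1.877, apex=4.403, x_land=42.768, impact vy=-9.384
  bounce: vy ← 0.55·9.384 = 5.161
Arc 3: start y=0.000, vy=5.161 → t=1.032, apex=1.332, x_land=52.646, impact vy=-5.161
  bounce: vy ← 0.55·5.161 = 2.839
Arc 4: start y=0.000, vy=2.839 → t=0.568, apex=0.403, x_land=58.079, impact vy=-2.839
  bounce: vy ← 0.55·2.839 = 1.561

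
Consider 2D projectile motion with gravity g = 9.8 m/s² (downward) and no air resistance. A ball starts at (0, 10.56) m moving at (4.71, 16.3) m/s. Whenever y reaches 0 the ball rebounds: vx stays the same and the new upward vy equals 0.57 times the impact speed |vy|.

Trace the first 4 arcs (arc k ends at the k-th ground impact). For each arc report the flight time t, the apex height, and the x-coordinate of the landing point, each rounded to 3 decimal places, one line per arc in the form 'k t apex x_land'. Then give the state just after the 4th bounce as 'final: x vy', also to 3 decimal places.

1 3.882 24.116 18.283
2 2.529 7.835 30.195
3 1.442 2.546 36.984
4 0.822 0.827 40.855
final: 40.855 2.295

Arc 1: start y=10.560, vy=16.300 → t=3.882, apex=24.116, x_land=18.283, impact vy=-21.741
  bounce: vy ← 0.57·21.741 = 12.392
Arc 2: start y=0.000, vy=12.392 → t=2.529, apex=7.835, x_land=30.195, impact vy=-12.392
  bounce: vy ← 0.57·12.392 = 7.064
Arc 3: start y=0.000, vy=7.064 → t=1.442, apex=2.546, x_land=36.984, impact vy=-7.064
  bounce: vy ← 0.57·7.064 = 4.026
Arc 4: start y=0.000, vy=4.026 → t=0.822, apex=0.827, x_land=40.855, impact vy=-4.026
  bounce: vy ← 0.57·4.026 = 2.295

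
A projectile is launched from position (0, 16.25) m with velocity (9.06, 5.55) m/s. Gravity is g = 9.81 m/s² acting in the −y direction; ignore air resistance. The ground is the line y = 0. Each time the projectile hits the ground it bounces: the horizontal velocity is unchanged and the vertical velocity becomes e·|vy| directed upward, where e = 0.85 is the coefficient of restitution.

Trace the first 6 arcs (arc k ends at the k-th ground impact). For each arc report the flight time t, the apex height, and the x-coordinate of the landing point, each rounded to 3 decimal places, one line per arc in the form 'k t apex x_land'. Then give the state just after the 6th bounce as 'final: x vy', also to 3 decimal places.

Arc 1: start y=16.250, vy=5.550 → t=2.472, apex=17.820, x_land=22.394, impact vy=-18.698
  bounce: vy ← 0.85·18.698 = 15.894
Arc 2: start y=0.000, vy=15.894 → t=3.240, apex=12.875, x_land=51.751, impact vy=-15.894
  bounce: vy ← 0.85·15.894 = 13.510
Arc 3: start y=0.000, vy=13.510 → t=2.754, apex=9.302, x_land=76.705, impact vy=-13.510
  bounce: vy ← 0.85·13.510 = 11.483
Arc 4: start y=0.000, vy=11.483 → t=2.341, apex=6.721, x_land=97.915, impact vy=-11.483
  bounce: vy ← 0.85·11.483 = 9.761
Arc 5: start y=0.000, vy=9.761 → t=1.990, apex=4.856, x_land=115.944, impact vy=-9.761
  bounce: vy ← 0.85·9.761 = 8.297
Arc 6: start y=0.000, vy=8.297 → t=1.691, apex=3.508, x_land=131.269, impact vy=-8.297
  bounce: vy ← 0.85·8.297 = 7.052

1 2.472 17.820 22.394
2 3.240 12.875 51.751
3 2.754 9.302 76.705
4 2.341 6.721 97.915
5 1.990 4.856 115.944
6 1.691 3.508 131.269
final: 131.269 7.052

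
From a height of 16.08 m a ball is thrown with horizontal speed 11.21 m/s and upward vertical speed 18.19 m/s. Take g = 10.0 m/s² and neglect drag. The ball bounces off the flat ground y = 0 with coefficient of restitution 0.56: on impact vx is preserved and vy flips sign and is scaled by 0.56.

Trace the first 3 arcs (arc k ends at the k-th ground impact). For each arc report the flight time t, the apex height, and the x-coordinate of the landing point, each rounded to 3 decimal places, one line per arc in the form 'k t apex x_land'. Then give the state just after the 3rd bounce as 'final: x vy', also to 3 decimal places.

1 4.373 32.624 49.025
2 2.861 10.231 81.096
3 1.602 3.208 99.055
final: 99.055 4.486

Arc 1: start y=16.080, vy=18.190 → t=4.373, apex=32.624, x_land=49.025, impact vy=-25.544
  bounce: vy ← 0.56·25.544 = 14.304
Arc 2: start y=0.000, vy=14.304 → t=2.861, apex=10.231, x_land=81.096, impact vy=-14.304
  bounce: vy ← 0.56·14.304 = 8.010
Arc 3: start y=0.000, vy=8.010 → t=1.602, apex=3.208, x_land=99.055, impact vy=-8.010
  bounce: vy ← 0.56·8.010 = 4.486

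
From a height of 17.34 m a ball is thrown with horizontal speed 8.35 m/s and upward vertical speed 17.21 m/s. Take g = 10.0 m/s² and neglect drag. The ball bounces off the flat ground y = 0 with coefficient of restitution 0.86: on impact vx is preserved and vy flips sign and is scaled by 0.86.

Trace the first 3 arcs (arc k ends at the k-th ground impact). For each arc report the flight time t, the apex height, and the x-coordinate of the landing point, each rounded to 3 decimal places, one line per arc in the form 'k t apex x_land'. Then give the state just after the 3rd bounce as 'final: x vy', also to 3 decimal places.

1 4.257 32.149 35.544
2 4.361 23.778 71.961
3 3.751 17.586 103.281
final: 103.281 16.129

Arc 1: start y=17.340, vy=17.210 → t=4.257, apex=32.149, x_land=35.544, impact vy=-25.357
  bounce: vy ← 0.86·25.357 = 21.807
Arc 2: start y=0.000, vy=21.807 → t=4.361, apex=23.778, x_land=71.961, impact vy=-21.807
  bounce: vy ← 0.86·21.807 = 18.754
Arc 3: start y=0.000, vy=18.754 → t=3.751, apex=17.586, x_land=103.281, impact vy=-18.754
  bounce: vy ← 0.86·18.754 = 16.129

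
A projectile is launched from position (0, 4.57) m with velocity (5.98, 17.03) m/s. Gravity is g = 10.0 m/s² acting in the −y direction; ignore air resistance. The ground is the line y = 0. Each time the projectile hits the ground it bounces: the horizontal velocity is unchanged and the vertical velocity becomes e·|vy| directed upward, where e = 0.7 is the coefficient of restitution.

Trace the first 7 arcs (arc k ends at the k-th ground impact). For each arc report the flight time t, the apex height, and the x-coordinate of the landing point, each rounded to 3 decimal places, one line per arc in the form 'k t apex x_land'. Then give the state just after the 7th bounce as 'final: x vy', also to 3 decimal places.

1 3.656 19.071 21.863
2 2.734 9.345 38.213
3 1.914 4.579 49.659
4 1.340 2.244 57.671
5 0.938 1.099 63.279
6 0.656 0.539 67.204
7 0.460 0.264 69.953
final: 69.953 1.608

Arc 1: start y=4.570, vy=17.030 → t=3.656, apex=19.071, x_land=21.863, impact vy=-19.530
  bounce: vy ← 0.7·19.530 = 13.671
Arc 2: start y=0.000, vy=13.671 → t=2.734, apex=9.345, x_land=38.213, impact vy=-13.671
  bounce: vy ← 0.7·13.671 = 9.570
Arc 3: start y=0.000, vy=9.570 → t=1.914, apex=4.579, x_land=49.659, impact vy=-9.570
  bounce: vy ← 0.7·9.570 = 6.699
Arc 4: start y=0.000, vy=6.699 → t=1.340, apex=2.244, x_land=57.671, impact vy=-6.699
  bounce: vy ← 0.7·6.699 = 4.689
Arc 5: start y=0.000, vy=4.689 → t=0.938, apex=1.099, x_land=63.279, impact vy=-4.689
  bounce: vy ← 0.7·4.689 = 3.282
Arc 6: start y=0.000, vy=3.282 → t=0.656, apex=0.539, x_land=67.204, impact vy=-3.282
  bounce: vy ← 0.7·3.282 = 2.298
Arc 7: start y=0.000, vy=2.298 → t=0.460, apex=0.264, x_land=69.953, impact vy=-2.298
  bounce: vy ← 0.7·2.298 = 1.608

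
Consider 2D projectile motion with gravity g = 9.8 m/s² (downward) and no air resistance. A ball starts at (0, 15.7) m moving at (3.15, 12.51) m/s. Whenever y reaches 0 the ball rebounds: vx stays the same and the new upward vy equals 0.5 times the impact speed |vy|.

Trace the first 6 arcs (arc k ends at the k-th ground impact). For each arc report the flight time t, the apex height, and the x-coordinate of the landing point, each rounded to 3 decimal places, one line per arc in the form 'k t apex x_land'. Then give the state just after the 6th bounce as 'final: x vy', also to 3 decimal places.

Arc 1: start y=15.700, vy=12.510 → t=3.475, apex=23.685, x_land=10.946, impact vy=-21.546
  bounce: vy ← 0.5·21.546 = 10.773
Arc 2: start y=0.000, vy=10.773 → t=2.199, apex=5.921, x_land=17.872, impact vy=-10.773
  bounce: vy ← 0.5·10.773 = 5.386
Arc 3: start y=0.000, vy=5.386 → t=1.099, apex=1.480, x_land=21.335, impact vy=-5.386
  bounce: vy ← 0.5·5.386 = 2.693
Arc 4: start y=0.000, vy=2.693 → t=0.550, apex=0.370, x_land=23.066, impact vy=-2.693
  bounce: vy ← 0.5·2.693 = 1.347
Arc 5: start y=0.000, vy=1.347 → t=0.275, apex=0.093, x_land=23.932, impact vy=-1.347
  bounce: vy ← 0.5·1.347 = 0.673
Arc 6: start y=0.000, vy=0.673 → t=0.137, apex=0.023, x_land=24.365, impact vy=-0.673
  bounce: vy ← 0.5·0.673 = 0.337

1 3.475 23.685 10.946
2 2.199 5.921 17.872
3 1.099 1.480 21.335
4 0.550 0.370 23.066
5 0.275 0.093 23.932
6 0.137 0.023 24.365
final: 24.365 0.337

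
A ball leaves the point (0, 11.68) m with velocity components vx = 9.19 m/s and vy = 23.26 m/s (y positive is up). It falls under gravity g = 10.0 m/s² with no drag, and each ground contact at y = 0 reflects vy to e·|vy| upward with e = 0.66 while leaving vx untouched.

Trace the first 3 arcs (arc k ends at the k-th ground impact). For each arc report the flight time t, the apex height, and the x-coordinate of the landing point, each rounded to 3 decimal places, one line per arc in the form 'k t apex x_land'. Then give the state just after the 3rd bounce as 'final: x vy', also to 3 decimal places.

1 5.109 38.731 46.954
2 3.674 16.871 80.716
3 2.425 7.349 103.000
final: 103.000 8.002

Arc 1: start y=11.680, vy=23.260 → t=5.109, apex=38.731, x_land=46.954, impact vy=-27.832
  bounce: vy ← 0.66·27.832 = 18.369
Arc 2: start y=0.000, vy=18.369 → t=3.674, apex=16.871, x_land=80.716, impact vy=-18.369
  bounce: vy ← 0.66·18.369 = 12.124
Arc 3: start y=0.000, vy=12.124 → t=2.425, apex=7.349, x_land=103.000, impact vy=-12.124
  bounce: vy ← 0.66·12.124 = 8.002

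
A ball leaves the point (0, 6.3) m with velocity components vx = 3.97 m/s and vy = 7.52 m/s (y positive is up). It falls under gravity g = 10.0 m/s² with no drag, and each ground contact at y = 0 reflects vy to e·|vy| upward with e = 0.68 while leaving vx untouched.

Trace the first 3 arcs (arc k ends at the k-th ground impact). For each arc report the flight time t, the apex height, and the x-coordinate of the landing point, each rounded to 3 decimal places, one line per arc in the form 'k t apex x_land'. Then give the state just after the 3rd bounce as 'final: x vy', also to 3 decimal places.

Arc 1: start y=6.300, vy=7.520 → t=2.103, apex=9.128, x_land=8.349, impact vy=-13.511
  bounce: vy ← 0.68·13.511 = 9.188
Arc 2: start y=0.000, vy=9.188 → t=1.838, apex=4.221, x_land=15.644, impact vy=-9.188
  bounce: vy ← 0.68·9.188 = 6.248
Arc 3: start y=0.000, vy=6.248 → t=1.250, apex=1.952, x_land=20.605, impact vy=-6.248
  bounce: vy ← 0.68·6.248 = 4.248

1 2.103 9.128 8.349
2 1.838 4.221 15.644
3 1.250 1.952 20.605
final: 20.605 4.248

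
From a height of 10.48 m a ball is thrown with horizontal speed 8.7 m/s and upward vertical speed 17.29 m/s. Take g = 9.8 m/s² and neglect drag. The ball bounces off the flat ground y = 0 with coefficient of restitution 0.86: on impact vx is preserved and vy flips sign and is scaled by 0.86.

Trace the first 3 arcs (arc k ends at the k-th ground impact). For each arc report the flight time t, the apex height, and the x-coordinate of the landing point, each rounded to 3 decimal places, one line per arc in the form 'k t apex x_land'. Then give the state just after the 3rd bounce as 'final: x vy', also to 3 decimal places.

Arc 1: start y=10.480, vy=17.290 → t=4.056, apex=25.732, x_land=35.286, impact vy=-22.458
  bounce: vy ← 0.86·22.458 = 19.314
Arc 2: start y=0.000, vy=19.314 → t=3.942, apex=19.032, x_land=69.578, impact vy=-19.314
  bounce: vy ← 0.86·19.314 = 16.610
Arc 3: start y=0.000, vy=16.610 → t=3.390, apex=14.076, x_land=99.069, impact vy=-16.610
  bounce: vy ← 0.86·16.610 = 14.284

1 4.056 25.732 35.286
2 3.942 19.032 69.578
3 3.390 14.076 99.069
final: 99.069 14.284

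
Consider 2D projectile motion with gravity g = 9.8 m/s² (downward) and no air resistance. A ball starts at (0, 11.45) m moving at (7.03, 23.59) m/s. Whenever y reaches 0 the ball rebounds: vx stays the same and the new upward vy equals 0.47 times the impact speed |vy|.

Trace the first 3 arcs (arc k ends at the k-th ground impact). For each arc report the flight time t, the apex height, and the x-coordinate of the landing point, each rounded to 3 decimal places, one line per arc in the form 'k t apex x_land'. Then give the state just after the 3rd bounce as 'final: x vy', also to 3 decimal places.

Arc 1: start y=11.450, vy=23.590 → t=5.259, apex=39.842, x_land=36.968, impact vy=-27.945
  bounce: vy ← 0.47·27.945 = 13.134
Arc 2: start y=0.000, vy=13.134 → t=2.680, apex=8.801, x_land=55.812, impact vy=-13.134
  bounce: vy ← 0.47·13.134 = 6.173
Arc 3: start y=0.000, vy=6.173 → t=1.260, apex=1.944, x_land=64.668, impact vy=-6.173
  bounce: vy ← 0.47·6.173 = 2.901

1 5.259 39.842 36.968
2 2.680 8.801 55.812
3 1.260 1.944 64.668
final: 64.668 2.901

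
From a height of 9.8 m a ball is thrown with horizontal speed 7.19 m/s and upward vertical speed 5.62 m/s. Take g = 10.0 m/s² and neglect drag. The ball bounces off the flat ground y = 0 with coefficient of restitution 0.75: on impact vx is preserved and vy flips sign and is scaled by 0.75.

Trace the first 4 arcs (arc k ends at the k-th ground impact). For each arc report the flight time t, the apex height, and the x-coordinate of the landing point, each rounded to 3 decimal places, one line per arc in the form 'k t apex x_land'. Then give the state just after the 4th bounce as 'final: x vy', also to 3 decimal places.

1 2.071 11.379 14.888
2 2.263 6.401 31.158
3 1.697 3.600 43.360
4 1.273 2.025 52.512
final: 52.512 4.773

Arc 1: start y=9.800, vy=5.620 → t=2.071, apex=11.379, x_land=14.888, impact vy=-15.086
  bounce: vy ← 0.75·15.086 = 11.314
Arc 2: start y=0.000, vy=11.314 → t=2.263, apex=6.401, x_land=31.158, impact vy=-11.314
  bounce: vy ← 0.75·11.314 = 8.486
Arc 3: start y=0.000, vy=8.486 → t=1.697, apex=3.600, x_land=43.360, impact vy=-8.486
  bounce: vy ← 0.75·8.486 = 6.364
Arc 4: start y=0.000, vy=6.364 → t=1.273, apex=2.025, x_land=52.512, impact vy=-6.364
  bounce: vy ← 0.75·6.364 = 4.773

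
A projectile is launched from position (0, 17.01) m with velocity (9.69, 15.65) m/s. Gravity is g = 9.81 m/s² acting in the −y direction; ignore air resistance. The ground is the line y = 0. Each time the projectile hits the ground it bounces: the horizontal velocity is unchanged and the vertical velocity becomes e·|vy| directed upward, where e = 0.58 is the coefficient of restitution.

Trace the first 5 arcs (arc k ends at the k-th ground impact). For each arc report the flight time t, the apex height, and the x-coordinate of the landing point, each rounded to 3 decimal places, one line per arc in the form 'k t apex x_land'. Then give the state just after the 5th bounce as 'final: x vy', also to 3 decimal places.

1 4.047 29.493 39.220
2 2.844 9.922 66.782
3 1.650 3.338 82.769
4 0.957 1.123 92.041
5 0.555 0.378 97.419
final: 97.419 1.579

Arc 1: start y=17.010, vy=15.650 → t=4.047, apex=29.493, x_land=39.220, impact vy=-24.055
  bounce: vy ← 0.58·24.055 = 13.952
Arc 2: start y=0.000, vy=13.952 → t=2.844, apex=9.922, x_land=66.782, impact vy=-13.952
  bounce: vy ← 0.58·13.952 = 8.092
Arc 3: start y=0.000, vy=8.092 → t=1.650, apex=3.338, x_land=82.769, impact vy=-8.092
  bounce: vy ← 0.58·8.092 = 4.693
Arc 4: start y=0.000, vy=4.693 → t=0.957, apex=1.123, x_land=92.041, impact vy=-4.693
  bounce: vy ← 0.58·4.693 = 2.722
Arc 5: start y=0.000, vy=2.722 → t=0.555, apex=0.378, x_land=97.419, impact vy=-2.722
  bounce: vy ← 0.58·2.722 = 1.579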